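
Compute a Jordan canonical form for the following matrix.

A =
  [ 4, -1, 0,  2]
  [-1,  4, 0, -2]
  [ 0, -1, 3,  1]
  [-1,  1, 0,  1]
J_2(3) ⊕ J_2(3)

The characteristic polynomial is
  det(x·I − A) = x^4 - 12*x^3 + 54*x^2 - 108*x + 81 = (x - 3)^4

Eigenvalues and multiplicities (the geometric multiplicity of λ is n − rank(A − λI), which equals the number of Jordan blocks for λ):
  λ = 3: algebraic multiplicity = 4, geometric multiplicity = 2

Determining the block sizes for each eigenvalue:
  λ = 3: with am = 4 and gm = 2, the partition is not yet determined (e.g. several partitions of 4 into 2 parts exist). Let N = A − (3)·I. Computing rank(N^1) = 2, rank(N^2) = 0; the number of blocks of size ≥ j is rank(N^{j−1}) − rank(N^j), giving [2, 2]. So we have 2 block(s) of size 2 → block sizes [2, 2]

Assembling the blocks gives a Jordan form
J =
  [3, 1, 0, 0]
  [0, 3, 0, 0]
  [0, 0, 3, 1]
  [0, 0, 0, 3]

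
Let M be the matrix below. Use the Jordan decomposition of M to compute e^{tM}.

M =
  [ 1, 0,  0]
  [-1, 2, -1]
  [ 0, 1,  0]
e^{tM} =
  [exp(t), 0, 0]
  [-t^2*exp(t)/2 - t*exp(t), t*exp(t) + exp(t), -t*exp(t)]
  [-t^2*exp(t)/2, t*exp(t), -t*exp(t) + exp(t)]

Strategy: write M = P · J · P⁻¹ where J is a Jordan canonical form, so e^{tM} = P · e^{tJ} · P⁻¹, and e^{tJ} can be computed block-by-block.

M has Jordan form
J =
  [1, 1, 0]
  [0, 1, 1]
  [0, 0, 1]
(up to reordering of blocks).

Per-block formulas:
  For a 3×3 Jordan block J_3(1): exp(t · J_3(1)) = e^(1t)·(I + t·N + (t^2/2)·N^2), where N is the 3×3 nilpotent shift.

After assembling e^{tJ} and conjugating by P, we get:

e^{tM} =
  [exp(t), 0, 0]
  [-t^2*exp(t)/2 - t*exp(t), t*exp(t) + exp(t), -t*exp(t)]
  [-t^2*exp(t)/2, t*exp(t), -t*exp(t) + exp(t)]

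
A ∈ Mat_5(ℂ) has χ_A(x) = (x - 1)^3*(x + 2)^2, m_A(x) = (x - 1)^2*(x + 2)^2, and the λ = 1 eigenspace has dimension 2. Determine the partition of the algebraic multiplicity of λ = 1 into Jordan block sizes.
Block sizes for λ = 1: [2, 1]

Step 1 — from the characteristic polynomial, algebraic multiplicity of λ = 1 is 3. From dim ker(A − (1)·I) = 2, there are exactly 2 Jordan blocks for λ = 1.
Step 2 — from the minimal polynomial, the factor (x − 1)^2 tells us the largest block for λ = 1 has size 2.
Step 3 — with total size 3, 2 blocks, and largest block 2, the block sizes (in nonincreasing order) are [2, 1].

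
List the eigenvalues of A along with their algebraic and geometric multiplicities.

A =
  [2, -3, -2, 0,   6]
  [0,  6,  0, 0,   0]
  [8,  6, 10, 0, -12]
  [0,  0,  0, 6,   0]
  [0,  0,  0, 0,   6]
λ = 6: alg = 5, geom = 4

Step 1 — factor the characteristic polynomial to read off the algebraic multiplicities:
  χ_A(x) = (x - 6)^5

Step 2 — compute geometric multiplicities via the rank-nullity identity g(λ) = n − rank(A − λI):
  rank(A − (6)·I) = 1, so dim ker(A − (6)·I) = n − 1 = 4

Summary:
  λ = 6: algebraic multiplicity = 5, geometric multiplicity = 4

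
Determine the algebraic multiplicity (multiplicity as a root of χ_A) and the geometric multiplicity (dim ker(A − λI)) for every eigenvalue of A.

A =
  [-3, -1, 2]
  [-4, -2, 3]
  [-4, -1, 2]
λ = -1: alg = 3, geom = 1

Step 1 — factor the characteristic polynomial to read off the algebraic multiplicities:
  χ_A(x) = (x + 1)^3

Step 2 — compute geometric multiplicities via the rank-nullity identity g(λ) = n − rank(A − λI):
  rank(A − (-1)·I) = 2, so dim ker(A − (-1)·I) = n − 2 = 1

Summary:
  λ = -1: algebraic multiplicity = 3, geometric multiplicity = 1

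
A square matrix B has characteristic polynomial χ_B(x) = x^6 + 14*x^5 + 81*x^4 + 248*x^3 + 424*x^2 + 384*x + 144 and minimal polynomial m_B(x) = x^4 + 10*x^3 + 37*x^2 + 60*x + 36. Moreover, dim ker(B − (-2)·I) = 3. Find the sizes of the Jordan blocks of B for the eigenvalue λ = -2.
Block sizes for λ = -2: [2, 1, 1]

Step 1 — from the characteristic polynomial, algebraic multiplicity of λ = -2 is 4. From dim ker(B − (-2)·I) = 3, there are exactly 3 Jordan blocks for λ = -2.
Step 2 — from the minimal polynomial, the factor (x + 2)^2 tells us the largest block for λ = -2 has size 2.
Step 3 — with total size 4, 3 blocks, and largest block 2, the block sizes (in nonincreasing order) are [2, 1, 1].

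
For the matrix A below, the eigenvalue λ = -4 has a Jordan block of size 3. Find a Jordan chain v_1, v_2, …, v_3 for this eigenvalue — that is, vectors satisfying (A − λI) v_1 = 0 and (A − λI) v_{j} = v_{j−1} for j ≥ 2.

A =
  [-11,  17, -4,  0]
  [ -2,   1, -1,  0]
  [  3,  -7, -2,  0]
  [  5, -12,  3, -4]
A Jordan chain for λ = -4 of length 3:
v_1 = (3, 1, -1, -2)ᵀ
v_2 = (-7, -2, 3, 5)ᵀ
v_3 = (1, 0, 0, 0)ᵀ

Let N = A − (-4)·I. We want v_3 with N^3 v_3 = 0 but N^2 v_3 ≠ 0; then v_{j-1} := N · v_j for j = 3, …, 2.

Pick v_3 = (1, 0, 0, 0)ᵀ.
Then v_2 = N · v_3 = (-7, -2, 3, 5)ᵀ.
Then v_1 = N · v_2 = (3, 1, -1, -2)ᵀ.

Sanity check: (A − (-4)·I) v_1 = (0, 0, 0, 0)ᵀ = 0. ✓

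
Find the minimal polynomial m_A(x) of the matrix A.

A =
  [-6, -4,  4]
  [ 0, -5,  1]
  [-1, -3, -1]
x^3 + 12*x^2 + 48*x + 64

The characteristic polynomial is χ_A(x) = (x + 4)^3, so the eigenvalues are known. The minimal polynomial is
  m_A(x) = Π_λ (x − λ)^{k_λ}
where k_λ is the size of the *largest* Jordan block for λ (equivalently, the smallest k with (A − λI)^k v = 0 for every generalised eigenvector v of λ).

  λ = -4: largest Jordan block has size 3, contributing (x + 4)^3

So m_A(x) = (x + 4)^3 = x^3 + 12*x^2 + 48*x + 64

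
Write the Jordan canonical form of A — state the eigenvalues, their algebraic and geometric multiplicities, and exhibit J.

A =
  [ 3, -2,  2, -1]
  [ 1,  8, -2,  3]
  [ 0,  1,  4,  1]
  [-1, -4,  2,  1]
J_2(4) ⊕ J_2(4)

The characteristic polynomial is
  det(x·I − A) = x^4 - 16*x^3 + 96*x^2 - 256*x + 256 = (x - 4)^4

Eigenvalues and multiplicities (the geometric multiplicity of λ is n − rank(A − λI), which equals the number of Jordan blocks for λ):
  λ = 4: algebraic multiplicity = 4, geometric multiplicity = 2

Determining the block sizes for each eigenvalue:
  λ = 4: with am = 4 and gm = 2, the partition is not yet determined (e.g. several partitions of 4 into 2 parts exist). Let N = A − (4)·I. Computing rank(N^1) = 2, rank(N^2) = 0; the number of blocks of size ≥ j is rank(N^{j−1}) − rank(N^j), giving [2, 2]. So we have 2 block(s) of size 2 → block sizes [2, 2]

Assembling the blocks gives a Jordan form
J =
  [4, 1, 0, 0]
  [0, 4, 0, 0]
  [0, 0, 4, 1]
  [0, 0, 0, 4]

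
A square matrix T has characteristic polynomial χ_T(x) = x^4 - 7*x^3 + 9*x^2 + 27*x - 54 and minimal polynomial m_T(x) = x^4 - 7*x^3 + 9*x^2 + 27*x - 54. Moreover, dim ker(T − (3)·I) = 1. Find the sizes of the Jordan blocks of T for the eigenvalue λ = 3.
Block sizes for λ = 3: [3]

Step 1 — from the characteristic polynomial, algebraic multiplicity of λ = 3 is 3. From dim ker(T − (3)·I) = 1, there are exactly 1 Jordan blocks for λ = 3.
Step 2 — from the minimal polynomial, the factor (x − 3)^3 tells us the largest block for λ = 3 has size 3.
Step 3 — with total size 3, 1 blocks, and largest block 3, the block sizes (in nonincreasing order) are [3].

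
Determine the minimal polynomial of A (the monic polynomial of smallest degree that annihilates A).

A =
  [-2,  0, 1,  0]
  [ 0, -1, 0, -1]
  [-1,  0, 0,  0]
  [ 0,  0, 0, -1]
x^2 + 2*x + 1

The characteristic polynomial is χ_A(x) = (x + 1)^4, so the eigenvalues are known. The minimal polynomial is
  m_A(x) = Π_λ (x − λ)^{k_λ}
where k_λ is the size of the *largest* Jordan block for λ (equivalently, the smallest k with (A − λI)^k v = 0 for every generalised eigenvector v of λ).

  λ = -1: largest Jordan block has size 2, contributing (x + 1)^2

So m_A(x) = (x + 1)^2 = x^2 + 2*x + 1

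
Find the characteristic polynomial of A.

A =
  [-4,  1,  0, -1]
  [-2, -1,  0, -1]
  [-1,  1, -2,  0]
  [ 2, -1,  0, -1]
x^4 + 8*x^3 + 24*x^2 + 32*x + 16

Expanding det(x·I − A) (e.g. by cofactor expansion or by noting that A is similar to its Jordan form J, which has the same characteristic polynomial as A) gives
  χ_A(x) = x^4 + 8*x^3 + 24*x^2 + 32*x + 16
which factors as (x + 2)^4. The eigenvalues (with algebraic multiplicities) are λ = -2 with multiplicity 4.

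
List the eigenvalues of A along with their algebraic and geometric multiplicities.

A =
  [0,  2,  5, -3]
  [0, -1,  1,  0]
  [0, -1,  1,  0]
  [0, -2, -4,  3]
λ = 0: alg = 3, geom = 1; λ = 3: alg = 1, geom = 1

Step 1 — factor the characteristic polynomial to read off the algebraic multiplicities:
  χ_A(x) = x^3*(x - 3)

Step 2 — compute geometric multiplicities via the rank-nullity identity g(λ) = n − rank(A − λI):
  rank(A − (0)·I) = 3, so dim ker(A − (0)·I) = n − 3 = 1
  rank(A − (3)·I) = 3, so dim ker(A − (3)·I) = n − 3 = 1

Summary:
  λ = 0: algebraic multiplicity = 3, geometric multiplicity = 1
  λ = 3: algebraic multiplicity = 1, geometric multiplicity = 1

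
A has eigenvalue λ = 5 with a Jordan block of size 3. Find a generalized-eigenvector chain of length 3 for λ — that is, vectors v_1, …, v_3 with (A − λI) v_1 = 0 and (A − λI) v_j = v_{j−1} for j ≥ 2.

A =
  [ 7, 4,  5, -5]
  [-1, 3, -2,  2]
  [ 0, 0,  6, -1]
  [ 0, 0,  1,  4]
A Jordan chain for λ = 5 of length 3:
v_1 = (2, -1, 0, 0)ᵀ
v_2 = (5, -2, 1, 1)ᵀ
v_3 = (0, 0, 1, 0)ᵀ

Let N = A − (5)·I. We want v_3 with N^3 v_3 = 0 but N^2 v_3 ≠ 0; then v_{j-1} := N · v_j for j = 3, …, 2.

Pick v_3 = (0, 0, 1, 0)ᵀ.
Then v_2 = N · v_3 = (5, -2, 1, 1)ᵀ.
Then v_1 = N · v_2 = (2, -1, 0, 0)ᵀ.

Sanity check: (A − (5)·I) v_1 = (0, 0, 0, 0)ᵀ = 0. ✓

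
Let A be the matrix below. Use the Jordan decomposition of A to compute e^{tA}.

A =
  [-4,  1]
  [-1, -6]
e^{tA} =
  [t*exp(-5*t) + exp(-5*t), t*exp(-5*t)]
  [-t*exp(-5*t), -t*exp(-5*t) + exp(-5*t)]

Strategy: write A = P · J · P⁻¹ where J is a Jordan canonical form, so e^{tA} = P · e^{tJ} · P⁻¹, and e^{tJ} can be computed block-by-block.

A has Jordan form
J =
  [-5,  1]
  [ 0, -5]
(up to reordering of blocks).

Per-block formulas:
  For a 2×2 Jordan block J_2(-5): exp(t · J_2(-5)) = e^(-5t)·(I + t·N), where N is the 2×2 nilpotent shift.

After assembling e^{tJ} and conjugating by P, we get:

e^{tA} =
  [t*exp(-5*t) + exp(-5*t), t*exp(-5*t)]
  [-t*exp(-5*t), -t*exp(-5*t) + exp(-5*t)]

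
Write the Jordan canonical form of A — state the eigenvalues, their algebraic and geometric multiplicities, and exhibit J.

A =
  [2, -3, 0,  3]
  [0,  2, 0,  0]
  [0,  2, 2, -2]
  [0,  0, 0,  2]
J_2(2) ⊕ J_1(2) ⊕ J_1(2)

The characteristic polynomial is
  det(x·I − A) = x^4 - 8*x^3 + 24*x^2 - 32*x + 16 = (x - 2)^4

Eigenvalues and multiplicities (the geometric multiplicity of λ is n − rank(A − λI), which equals the number of Jordan blocks for λ):
  λ = 2: algebraic multiplicity = 4, geometric multiplicity = 3

Determining the block sizes for each eigenvalue:
  λ = 2: 3 blocks summing to 4 forces exactly one block of size 2 and the rest size 1 → block sizes [2, 1, 1]

Assembling the blocks gives a Jordan form
J =
  [2, 1, 0, 0]
  [0, 2, 0, 0]
  [0, 0, 2, 0]
  [0, 0, 0, 2]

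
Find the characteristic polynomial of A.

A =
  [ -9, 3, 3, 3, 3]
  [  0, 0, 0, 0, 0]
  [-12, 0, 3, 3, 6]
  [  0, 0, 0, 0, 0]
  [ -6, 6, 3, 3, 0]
x^5 + 6*x^4 + 9*x^3

Expanding det(x·I − A) (e.g. by cofactor expansion or by noting that A is similar to its Jordan form J, which has the same characteristic polynomial as A) gives
  χ_A(x) = x^5 + 6*x^4 + 9*x^3
which factors as x^3*(x + 3)^2. The eigenvalues (with algebraic multiplicities) are λ = -3 with multiplicity 2, λ = 0 with multiplicity 3.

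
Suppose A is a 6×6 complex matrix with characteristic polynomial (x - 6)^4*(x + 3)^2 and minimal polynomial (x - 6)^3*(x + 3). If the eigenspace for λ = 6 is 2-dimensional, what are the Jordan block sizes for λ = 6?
Block sizes for λ = 6: [3, 1]

Step 1 — from the characteristic polynomial, algebraic multiplicity of λ = 6 is 4. From dim ker(A − (6)·I) = 2, there are exactly 2 Jordan blocks for λ = 6.
Step 2 — from the minimal polynomial, the factor (x − 6)^3 tells us the largest block for λ = 6 has size 3.
Step 3 — with total size 4, 2 blocks, and largest block 3, the block sizes (in nonincreasing order) are [3, 1].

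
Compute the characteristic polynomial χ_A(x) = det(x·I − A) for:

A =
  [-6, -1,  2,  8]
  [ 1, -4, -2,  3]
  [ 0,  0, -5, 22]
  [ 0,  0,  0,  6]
x^4 + 9*x^3 - 15*x^2 - 325*x - 750

Expanding det(x·I − A) (e.g. by cofactor expansion or by noting that A is similar to its Jordan form J, which has the same characteristic polynomial as A) gives
  χ_A(x) = x^4 + 9*x^3 - 15*x^2 - 325*x - 750
which factors as (x - 6)*(x + 5)^3. The eigenvalues (with algebraic multiplicities) are λ = -5 with multiplicity 3, λ = 6 with multiplicity 1.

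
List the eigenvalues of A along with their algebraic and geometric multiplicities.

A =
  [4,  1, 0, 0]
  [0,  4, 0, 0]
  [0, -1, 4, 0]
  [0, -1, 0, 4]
λ = 4: alg = 4, geom = 3

Step 1 — factor the characteristic polynomial to read off the algebraic multiplicities:
  χ_A(x) = (x - 4)^4

Step 2 — compute geometric multiplicities via the rank-nullity identity g(λ) = n − rank(A − λI):
  rank(A − (4)·I) = 1, so dim ker(A − (4)·I) = n − 1 = 3

Summary:
  λ = 4: algebraic multiplicity = 4, geometric multiplicity = 3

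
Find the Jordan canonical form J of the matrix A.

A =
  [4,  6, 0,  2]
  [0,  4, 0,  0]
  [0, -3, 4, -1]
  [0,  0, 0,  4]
J_2(4) ⊕ J_1(4) ⊕ J_1(4)

The characteristic polynomial is
  det(x·I − A) = x^4 - 16*x^3 + 96*x^2 - 256*x + 256 = (x - 4)^4

Eigenvalues and multiplicities (the geometric multiplicity of λ is n − rank(A − λI), which equals the number of Jordan blocks for λ):
  λ = 4: algebraic multiplicity = 4, geometric multiplicity = 3

Determining the block sizes for each eigenvalue:
  λ = 4: 3 blocks summing to 4 forces exactly one block of size 2 and the rest size 1 → block sizes [2, 1, 1]

Assembling the blocks gives a Jordan form
J =
  [4, 1, 0, 0]
  [0, 4, 0, 0]
  [0, 0, 4, 0]
  [0, 0, 0, 4]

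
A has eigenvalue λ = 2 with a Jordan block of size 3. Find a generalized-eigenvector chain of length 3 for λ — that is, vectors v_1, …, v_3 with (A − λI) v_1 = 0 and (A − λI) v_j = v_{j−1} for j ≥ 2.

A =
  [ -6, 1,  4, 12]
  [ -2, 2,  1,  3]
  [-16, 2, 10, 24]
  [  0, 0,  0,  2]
A Jordan chain for λ = 2 of length 3:
v_1 = (-2, 0, -4, 0)ᵀ
v_2 = (-8, -2, -16, 0)ᵀ
v_3 = (1, 0, 0, 0)ᵀ

Let N = A − (2)·I. We want v_3 with N^3 v_3 = 0 but N^2 v_3 ≠ 0; then v_{j-1} := N · v_j for j = 3, …, 2.

Pick v_3 = (1, 0, 0, 0)ᵀ.
Then v_2 = N · v_3 = (-8, -2, -16, 0)ᵀ.
Then v_1 = N · v_2 = (-2, 0, -4, 0)ᵀ.

Sanity check: (A − (2)·I) v_1 = (0, 0, 0, 0)ᵀ = 0. ✓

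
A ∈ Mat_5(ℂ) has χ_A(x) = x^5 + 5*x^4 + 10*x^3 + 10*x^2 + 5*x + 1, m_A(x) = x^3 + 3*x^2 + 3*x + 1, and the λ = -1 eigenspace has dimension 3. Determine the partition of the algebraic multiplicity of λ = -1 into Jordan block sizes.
Block sizes for λ = -1: [3, 1, 1]

Step 1 — from the characteristic polynomial, algebraic multiplicity of λ = -1 is 5. From dim ker(A − (-1)·I) = 3, there are exactly 3 Jordan blocks for λ = -1.
Step 2 — from the minimal polynomial, the factor (x + 1)^3 tells us the largest block for λ = -1 has size 3.
Step 3 — with total size 5, 3 blocks, and largest block 3, the block sizes (in nonincreasing order) are [3, 1, 1].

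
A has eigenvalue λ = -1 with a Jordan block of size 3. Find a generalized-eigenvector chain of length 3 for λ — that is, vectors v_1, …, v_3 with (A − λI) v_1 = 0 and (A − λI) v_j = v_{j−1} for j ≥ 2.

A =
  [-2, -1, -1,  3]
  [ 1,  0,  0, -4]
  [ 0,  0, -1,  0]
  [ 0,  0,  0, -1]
A Jordan chain for λ = -1 of length 3:
v_1 = (1, -1, 0, 0)ᵀ
v_2 = (-1, 0, 0, 0)ᵀ
v_3 = (0, 0, 1, 0)ᵀ

Let N = A − (-1)·I. We want v_3 with N^3 v_3 = 0 but N^2 v_3 ≠ 0; then v_{j-1} := N · v_j for j = 3, …, 2.

Pick v_3 = (0, 0, 1, 0)ᵀ.
Then v_2 = N · v_3 = (-1, 0, 0, 0)ᵀ.
Then v_1 = N · v_2 = (1, -1, 0, 0)ᵀ.

Sanity check: (A − (-1)·I) v_1 = (0, 0, 0, 0)ᵀ = 0. ✓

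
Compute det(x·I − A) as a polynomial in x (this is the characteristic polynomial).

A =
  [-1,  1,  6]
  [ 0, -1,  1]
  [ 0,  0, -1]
x^3 + 3*x^2 + 3*x + 1

Expanding det(x·I − A) (e.g. by cofactor expansion or by noting that A is similar to its Jordan form J, which has the same characteristic polynomial as A) gives
  χ_A(x) = x^3 + 3*x^2 + 3*x + 1
which factors as (x + 1)^3. The eigenvalues (with algebraic multiplicities) are λ = -1 with multiplicity 3.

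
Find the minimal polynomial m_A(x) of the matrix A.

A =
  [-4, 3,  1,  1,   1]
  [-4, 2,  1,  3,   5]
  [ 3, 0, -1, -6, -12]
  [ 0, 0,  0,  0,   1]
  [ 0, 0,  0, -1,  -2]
x^3 + 3*x^2 + 3*x + 1

The characteristic polynomial is χ_A(x) = (x + 1)^5, so the eigenvalues are known. The minimal polynomial is
  m_A(x) = Π_λ (x − λ)^{k_λ}
where k_λ is the size of the *largest* Jordan block for λ (equivalently, the smallest k with (A − λI)^k v = 0 for every generalised eigenvector v of λ).

  λ = -1: largest Jordan block has size 3, contributing (x + 1)^3

So m_A(x) = (x + 1)^3 = x^3 + 3*x^2 + 3*x + 1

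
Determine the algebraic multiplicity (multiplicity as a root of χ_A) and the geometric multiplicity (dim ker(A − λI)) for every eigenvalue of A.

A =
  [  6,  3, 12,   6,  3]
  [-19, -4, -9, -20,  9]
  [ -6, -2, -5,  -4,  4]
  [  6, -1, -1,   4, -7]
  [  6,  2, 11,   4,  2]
λ = -3: alg = 3, geom = 1; λ = 6: alg = 2, geom = 2

Step 1 — factor the characteristic polynomial to read off the algebraic multiplicities:
  χ_A(x) = (x - 6)^2*(x + 3)^3

Step 2 — compute geometric multiplicities via the rank-nullity identity g(λ) = n − rank(A − λI):
  rank(A − (-3)·I) = 4, so dim ker(A − (-3)·I) = n − 4 = 1
  rank(A − (6)·I) = 3, so dim ker(A − (6)·I) = n − 3 = 2

Summary:
  λ = -3: algebraic multiplicity = 3, geometric multiplicity = 1
  λ = 6: algebraic multiplicity = 2, geometric multiplicity = 2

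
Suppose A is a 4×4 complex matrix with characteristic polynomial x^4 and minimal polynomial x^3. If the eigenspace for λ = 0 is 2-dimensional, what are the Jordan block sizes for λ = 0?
Block sizes for λ = 0: [3, 1]

Step 1 — from the characteristic polynomial, algebraic multiplicity of λ = 0 is 4. From dim ker(A − (0)·I) = 2, there are exactly 2 Jordan blocks for λ = 0.
Step 2 — from the minimal polynomial, the factor (x − 0)^3 tells us the largest block for λ = 0 has size 3.
Step 3 — with total size 4, 2 blocks, and largest block 3, the block sizes (in nonincreasing order) are [3, 1].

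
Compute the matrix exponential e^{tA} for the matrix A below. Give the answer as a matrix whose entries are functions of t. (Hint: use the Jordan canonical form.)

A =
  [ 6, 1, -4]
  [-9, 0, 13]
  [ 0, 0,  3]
e^{tA} =
  [3*t*exp(3*t) + exp(3*t), t*exp(3*t), t^2*exp(3*t)/2 - 4*t*exp(3*t)]
  [-9*t*exp(3*t), -3*t*exp(3*t) + exp(3*t), -3*t^2*exp(3*t)/2 + 13*t*exp(3*t)]
  [0, 0, exp(3*t)]

Strategy: write A = P · J · P⁻¹ where J is a Jordan canonical form, so e^{tA} = P · e^{tJ} · P⁻¹, and e^{tJ} can be computed block-by-block.

A has Jordan form
J =
  [3, 1, 0]
  [0, 3, 1]
  [0, 0, 3]
(up to reordering of blocks).

Per-block formulas:
  For a 3×3 Jordan block J_3(3): exp(t · J_3(3)) = e^(3t)·(I + t·N + (t^2/2)·N^2), where N is the 3×3 nilpotent shift.

After assembling e^{tJ} and conjugating by P, we get:

e^{tA} =
  [3*t*exp(3*t) + exp(3*t), t*exp(3*t), t^2*exp(3*t)/2 - 4*t*exp(3*t)]
  [-9*t*exp(3*t), -3*t*exp(3*t) + exp(3*t), -3*t^2*exp(3*t)/2 + 13*t*exp(3*t)]
  [0, 0, exp(3*t)]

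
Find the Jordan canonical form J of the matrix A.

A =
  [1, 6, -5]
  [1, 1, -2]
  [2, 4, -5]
J_3(-1)

The characteristic polynomial is
  det(x·I − A) = x^3 + 3*x^2 + 3*x + 1 = (x + 1)^3

Eigenvalues and multiplicities (the geometric multiplicity of λ is n − rank(A − λI), which equals the number of Jordan blocks for λ):
  λ = -1: algebraic multiplicity = 3, geometric multiplicity = 1

Determining the block sizes for each eigenvalue:
  λ = -1: one block (gm = 1), so the single block has size am = 3 → block sizes [3]

Assembling the blocks gives a Jordan form
J =
  [-1,  1,  0]
  [ 0, -1,  1]
  [ 0,  0, -1]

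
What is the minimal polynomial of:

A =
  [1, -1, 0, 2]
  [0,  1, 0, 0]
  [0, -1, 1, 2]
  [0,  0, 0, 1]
x^2 - 2*x + 1

The characteristic polynomial is χ_A(x) = (x - 1)^4, so the eigenvalues are known. The minimal polynomial is
  m_A(x) = Π_λ (x − λ)^{k_λ}
where k_λ is the size of the *largest* Jordan block for λ (equivalently, the smallest k with (A − λI)^k v = 0 for every generalised eigenvector v of λ).

  λ = 1: largest Jordan block has size 2, contributing (x − 1)^2

So m_A(x) = (x - 1)^2 = x^2 - 2*x + 1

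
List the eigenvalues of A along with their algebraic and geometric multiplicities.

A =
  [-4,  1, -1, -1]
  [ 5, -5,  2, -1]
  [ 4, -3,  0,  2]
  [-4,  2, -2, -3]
λ = -3: alg = 4, geom = 2

Step 1 — factor the characteristic polynomial to read off the algebraic multiplicities:
  χ_A(x) = (x + 3)^4

Step 2 — compute geometric multiplicities via the rank-nullity identity g(λ) = n − rank(A − λI):
  rank(A − (-3)·I) = 2, so dim ker(A − (-3)·I) = n − 2 = 2

Summary:
  λ = -3: algebraic multiplicity = 4, geometric multiplicity = 2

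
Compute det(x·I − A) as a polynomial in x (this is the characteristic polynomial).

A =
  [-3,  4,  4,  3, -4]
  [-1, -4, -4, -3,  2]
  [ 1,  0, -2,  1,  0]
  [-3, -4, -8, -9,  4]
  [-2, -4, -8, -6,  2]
x^5 + 16*x^4 + 100*x^3 + 304*x^2 + 448*x + 256

Expanding det(x·I − A) (e.g. by cofactor expansion or by noting that A is similar to its Jordan form J, which has the same characteristic polynomial as A) gives
  χ_A(x) = x^5 + 16*x^4 + 100*x^3 + 304*x^2 + 448*x + 256
which factors as (x + 2)^2*(x + 4)^3. The eigenvalues (with algebraic multiplicities) are λ = -4 with multiplicity 3, λ = -2 with multiplicity 2.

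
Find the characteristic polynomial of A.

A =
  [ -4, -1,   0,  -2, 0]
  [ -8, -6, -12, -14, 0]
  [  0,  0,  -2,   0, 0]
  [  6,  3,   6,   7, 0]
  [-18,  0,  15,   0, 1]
x^5 + 4*x^4 + x^3 - 10*x^2 - 4*x + 8

Expanding det(x·I − A) (e.g. by cofactor expansion or by noting that A is similar to its Jordan form J, which has the same characteristic polynomial as A) gives
  χ_A(x) = x^5 + 4*x^4 + x^3 - 10*x^2 - 4*x + 8
which factors as (x - 1)^2*(x + 2)^3. The eigenvalues (with algebraic multiplicities) are λ = -2 with multiplicity 3, λ = 1 with multiplicity 2.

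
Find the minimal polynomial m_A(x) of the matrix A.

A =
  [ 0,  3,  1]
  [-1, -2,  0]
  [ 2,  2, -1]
x^3 + 3*x^2 + 3*x + 1

The characteristic polynomial is χ_A(x) = (x + 1)^3, so the eigenvalues are known. The minimal polynomial is
  m_A(x) = Π_λ (x − λ)^{k_λ}
where k_λ is the size of the *largest* Jordan block for λ (equivalently, the smallest k with (A − λI)^k v = 0 for every generalised eigenvector v of λ).

  λ = -1: largest Jordan block has size 3, contributing (x + 1)^3

So m_A(x) = (x + 1)^3 = x^3 + 3*x^2 + 3*x + 1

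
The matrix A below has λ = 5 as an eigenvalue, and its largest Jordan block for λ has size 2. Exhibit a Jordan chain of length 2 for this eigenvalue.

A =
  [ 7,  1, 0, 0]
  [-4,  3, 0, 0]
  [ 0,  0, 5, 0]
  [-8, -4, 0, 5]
A Jordan chain for λ = 5 of length 2:
v_1 = (2, -4, 0, -8)ᵀ
v_2 = (1, 0, 0, 0)ᵀ

Let N = A − (5)·I. We want v_2 with N^2 v_2 = 0 but N^1 v_2 ≠ 0; then v_{j-1} := N · v_j for j = 2, …, 2.

Pick v_2 = (1, 0, 0, 0)ᵀ.
Then v_1 = N · v_2 = (2, -4, 0, -8)ᵀ.

Sanity check: (A − (5)·I) v_1 = (0, 0, 0, 0)ᵀ = 0. ✓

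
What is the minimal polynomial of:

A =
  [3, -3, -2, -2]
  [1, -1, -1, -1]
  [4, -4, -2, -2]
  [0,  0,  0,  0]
x^3

The characteristic polynomial is χ_A(x) = x^4, so the eigenvalues are known. The minimal polynomial is
  m_A(x) = Π_λ (x − λ)^{k_λ}
where k_λ is the size of the *largest* Jordan block for λ (equivalently, the smallest k with (A − λI)^k v = 0 for every generalised eigenvector v of λ).

  λ = 0: largest Jordan block has size 3, contributing (x − 0)^3

So m_A(x) = x^3 = x^3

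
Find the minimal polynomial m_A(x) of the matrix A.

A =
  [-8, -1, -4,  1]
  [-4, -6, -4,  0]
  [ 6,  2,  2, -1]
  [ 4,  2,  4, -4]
x^2 + 8*x + 16

The characteristic polynomial is χ_A(x) = (x + 4)^4, so the eigenvalues are known. The minimal polynomial is
  m_A(x) = Π_λ (x − λ)^{k_λ}
where k_λ is the size of the *largest* Jordan block for λ (equivalently, the smallest k with (A − λI)^k v = 0 for every generalised eigenvector v of λ).

  λ = -4: largest Jordan block has size 2, contributing (x + 4)^2

So m_A(x) = (x + 4)^2 = x^2 + 8*x + 16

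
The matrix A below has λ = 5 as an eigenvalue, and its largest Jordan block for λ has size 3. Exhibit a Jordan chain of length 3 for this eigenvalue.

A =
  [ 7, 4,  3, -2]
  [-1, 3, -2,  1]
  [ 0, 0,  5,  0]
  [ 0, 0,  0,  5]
A Jordan chain for λ = 5 of length 3:
v_1 = (-2, 1, 0, 0)ᵀ
v_2 = (3, -2, 0, 0)ᵀ
v_3 = (0, 0, 1, 0)ᵀ

Let N = A − (5)·I. We want v_3 with N^3 v_3 = 0 but N^2 v_3 ≠ 0; then v_{j-1} := N · v_j for j = 3, …, 2.

Pick v_3 = (0, 0, 1, 0)ᵀ.
Then v_2 = N · v_3 = (3, -2, 0, 0)ᵀ.
Then v_1 = N · v_2 = (-2, 1, 0, 0)ᵀ.

Sanity check: (A − (5)·I) v_1 = (0, 0, 0, 0)ᵀ = 0. ✓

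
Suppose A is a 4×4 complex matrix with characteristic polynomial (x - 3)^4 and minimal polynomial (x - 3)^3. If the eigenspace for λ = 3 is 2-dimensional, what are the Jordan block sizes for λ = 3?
Block sizes for λ = 3: [3, 1]

Step 1 — from the characteristic polynomial, algebraic multiplicity of λ = 3 is 4. From dim ker(A − (3)·I) = 2, there are exactly 2 Jordan blocks for λ = 3.
Step 2 — from the minimal polynomial, the factor (x − 3)^3 tells us the largest block for λ = 3 has size 3.
Step 3 — with total size 4, 2 blocks, and largest block 3, the block sizes (in nonincreasing order) are [3, 1].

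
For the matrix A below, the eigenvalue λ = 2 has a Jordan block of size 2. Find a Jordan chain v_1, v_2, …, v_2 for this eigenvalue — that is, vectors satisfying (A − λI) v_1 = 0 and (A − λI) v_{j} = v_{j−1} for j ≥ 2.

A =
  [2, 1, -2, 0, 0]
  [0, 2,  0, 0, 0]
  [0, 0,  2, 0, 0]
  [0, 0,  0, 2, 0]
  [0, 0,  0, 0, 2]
A Jordan chain for λ = 2 of length 2:
v_1 = (1, 0, 0, 0, 0)ᵀ
v_2 = (0, 1, 0, 0, 0)ᵀ

Let N = A − (2)·I. We want v_2 with N^2 v_2 = 0 but N^1 v_2 ≠ 0; then v_{j-1} := N · v_j for j = 2, …, 2.

Pick v_2 = (0, 1, 0, 0, 0)ᵀ.
Then v_1 = N · v_2 = (1, 0, 0, 0, 0)ᵀ.

Sanity check: (A − (2)·I) v_1 = (0, 0, 0, 0, 0)ᵀ = 0. ✓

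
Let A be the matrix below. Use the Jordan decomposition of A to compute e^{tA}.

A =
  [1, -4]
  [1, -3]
e^{tA} =
  [2*t*exp(-t) + exp(-t), -4*t*exp(-t)]
  [t*exp(-t), -2*t*exp(-t) + exp(-t)]

Strategy: write A = P · J · P⁻¹ where J is a Jordan canonical form, so e^{tA} = P · e^{tJ} · P⁻¹, and e^{tJ} can be computed block-by-block.

A has Jordan form
J =
  [-1,  1]
  [ 0, -1]
(up to reordering of blocks).

Per-block formulas:
  For a 2×2 Jordan block J_2(-1): exp(t · J_2(-1)) = e^(-1t)·(I + t·N), where N is the 2×2 nilpotent shift.

After assembling e^{tJ} and conjugating by P, we get:

e^{tA} =
  [2*t*exp(-t) + exp(-t), -4*t*exp(-t)]
  [t*exp(-t), -2*t*exp(-t) + exp(-t)]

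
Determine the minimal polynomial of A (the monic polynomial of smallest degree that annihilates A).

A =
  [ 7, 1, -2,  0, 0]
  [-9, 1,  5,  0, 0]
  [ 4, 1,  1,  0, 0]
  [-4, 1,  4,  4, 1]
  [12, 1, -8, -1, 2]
x^3 - 9*x^2 + 27*x - 27

The characteristic polynomial is χ_A(x) = (x - 3)^5, so the eigenvalues are known. The minimal polynomial is
  m_A(x) = Π_λ (x − λ)^{k_λ}
where k_λ is the size of the *largest* Jordan block for λ (equivalently, the smallest k with (A − λI)^k v = 0 for every generalised eigenvector v of λ).

  λ = 3: largest Jordan block has size 3, contributing (x − 3)^3

So m_A(x) = (x - 3)^3 = x^3 - 9*x^2 + 27*x - 27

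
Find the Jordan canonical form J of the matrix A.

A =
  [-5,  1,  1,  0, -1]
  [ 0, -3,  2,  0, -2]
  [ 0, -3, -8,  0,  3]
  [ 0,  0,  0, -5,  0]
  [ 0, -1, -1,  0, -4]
J_2(-5) ⊕ J_1(-5) ⊕ J_1(-5) ⊕ J_1(-5)

The characteristic polynomial is
  det(x·I − A) = x^5 + 25*x^4 + 250*x^3 + 1250*x^2 + 3125*x + 3125 = (x + 5)^5

Eigenvalues and multiplicities (the geometric multiplicity of λ is n − rank(A − λI), which equals the number of Jordan blocks for λ):
  λ = -5: algebraic multiplicity = 5, geometric multiplicity = 4

Determining the block sizes for each eigenvalue:
  λ = -5: 4 blocks summing to 5 forces exactly one block of size 2 and the rest size 1 → block sizes [2, 1, 1, 1]

Assembling the blocks gives a Jordan form
J =
  [-5,  1,  0,  0,  0]
  [ 0, -5,  0,  0,  0]
  [ 0,  0, -5,  0,  0]
  [ 0,  0,  0, -5,  0]
  [ 0,  0,  0,  0, -5]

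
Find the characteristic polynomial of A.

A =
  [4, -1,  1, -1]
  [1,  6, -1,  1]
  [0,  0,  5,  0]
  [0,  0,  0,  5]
x^4 - 20*x^3 + 150*x^2 - 500*x + 625

Expanding det(x·I − A) (e.g. by cofactor expansion or by noting that A is similar to its Jordan form J, which has the same characteristic polynomial as A) gives
  χ_A(x) = x^4 - 20*x^3 + 150*x^2 - 500*x + 625
which factors as (x - 5)^4. The eigenvalues (with algebraic multiplicities) are λ = 5 with multiplicity 4.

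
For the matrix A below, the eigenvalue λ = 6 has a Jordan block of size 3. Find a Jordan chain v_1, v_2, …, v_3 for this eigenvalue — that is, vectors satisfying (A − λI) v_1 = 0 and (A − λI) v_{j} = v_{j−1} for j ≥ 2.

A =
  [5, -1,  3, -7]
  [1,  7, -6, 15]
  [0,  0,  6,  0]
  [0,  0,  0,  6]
A Jordan chain for λ = 6 of length 3:
v_1 = (3, -3, 0, 0)ᵀ
v_2 = (3, -6, 0, 0)ᵀ
v_3 = (0, 0, 1, 0)ᵀ

Let N = A − (6)·I. We want v_3 with N^3 v_3 = 0 but N^2 v_3 ≠ 0; then v_{j-1} := N · v_j for j = 3, …, 2.

Pick v_3 = (0, 0, 1, 0)ᵀ.
Then v_2 = N · v_3 = (3, -6, 0, 0)ᵀ.
Then v_1 = N · v_2 = (3, -3, 0, 0)ᵀ.

Sanity check: (A − (6)·I) v_1 = (0, 0, 0, 0)ᵀ = 0. ✓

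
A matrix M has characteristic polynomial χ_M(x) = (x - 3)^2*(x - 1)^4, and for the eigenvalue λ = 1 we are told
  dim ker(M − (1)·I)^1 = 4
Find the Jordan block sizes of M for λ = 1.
Block sizes for λ = 1: [1, 1, 1, 1]

From the dimensions of kernels of powers, the number of Jordan blocks of size at least j is d_j − d_{j−1} where d_j = dim ker(N^j) (with d_0 = 0). Computing the differences gives [4].
The number of blocks of size exactly k is (#blocks of size ≥ k) − (#blocks of size ≥ k + 1), so the partition is: 4 block(s) of size 1.
In nonincreasing order the block sizes are [1, 1, 1, 1].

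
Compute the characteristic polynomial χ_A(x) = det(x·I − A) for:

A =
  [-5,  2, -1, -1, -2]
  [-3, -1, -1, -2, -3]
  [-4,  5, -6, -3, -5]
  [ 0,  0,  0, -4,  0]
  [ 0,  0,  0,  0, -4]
x^5 + 20*x^4 + 160*x^3 + 640*x^2 + 1280*x + 1024

Expanding det(x·I − A) (e.g. by cofactor expansion or by noting that A is similar to its Jordan form J, which has the same characteristic polynomial as A) gives
  χ_A(x) = x^5 + 20*x^4 + 160*x^3 + 640*x^2 + 1280*x + 1024
which factors as (x + 4)^5. The eigenvalues (with algebraic multiplicities) are λ = -4 with multiplicity 5.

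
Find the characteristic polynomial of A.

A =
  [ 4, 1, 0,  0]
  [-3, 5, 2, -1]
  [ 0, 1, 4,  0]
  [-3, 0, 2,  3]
x^4 - 16*x^3 + 96*x^2 - 256*x + 256

Expanding det(x·I − A) (e.g. by cofactor expansion or by noting that A is similar to its Jordan form J, which has the same characteristic polynomial as A) gives
  χ_A(x) = x^4 - 16*x^3 + 96*x^2 - 256*x + 256
which factors as (x - 4)^4. The eigenvalues (with algebraic multiplicities) are λ = 4 with multiplicity 4.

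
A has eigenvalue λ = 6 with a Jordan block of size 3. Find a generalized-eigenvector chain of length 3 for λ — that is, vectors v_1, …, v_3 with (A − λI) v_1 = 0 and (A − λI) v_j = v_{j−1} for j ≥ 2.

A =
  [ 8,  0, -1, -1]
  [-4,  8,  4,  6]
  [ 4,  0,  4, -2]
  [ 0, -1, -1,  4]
A Jordan chain for λ = 6 of length 3:
v_1 = (1, -2, 2, 0)ᵀ
v_2 = (0, 2, 0, -1)ᵀ
v_3 = (0, 1, 0, 0)ᵀ

Let N = A − (6)·I. We want v_3 with N^3 v_3 = 0 but N^2 v_3 ≠ 0; then v_{j-1} := N · v_j for j = 3, …, 2.

Pick v_3 = (0, 1, 0, 0)ᵀ.
Then v_2 = N · v_3 = (0, 2, 0, -1)ᵀ.
Then v_1 = N · v_2 = (1, -2, 2, 0)ᵀ.

Sanity check: (A − (6)·I) v_1 = (0, 0, 0, 0)ᵀ = 0. ✓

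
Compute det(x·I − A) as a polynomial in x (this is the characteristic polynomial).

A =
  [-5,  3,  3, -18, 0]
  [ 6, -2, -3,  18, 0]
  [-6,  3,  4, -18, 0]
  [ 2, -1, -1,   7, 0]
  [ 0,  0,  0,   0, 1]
x^5 - 5*x^4 + 10*x^3 - 10*x^2 + 5*x - 1

Expanding det(x·I − A) (e.g. by cofactor expansion or by noting that A is similar to its Jordan form J, which has the same characteristic polynomial as A) gives
  χ_A(x) = x^5 - 5*x^4 + 10*x^3 - 10*x^2 + 5*x - 1
which factors as (x - 1)^5. The eigenvalues (with algebraic multiplicities) are λ = 1 with multiplicity 5.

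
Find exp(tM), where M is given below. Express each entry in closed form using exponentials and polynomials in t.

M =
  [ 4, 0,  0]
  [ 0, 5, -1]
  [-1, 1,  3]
e^{tM} =
  [exp(4*t), 0, 0]
  [t^2*exp(4*t)/2, t*exp(4*t) + exp(4*t), -t*exp(4*t)]
  [t^2*exp(4*t)/2 - t*exp(4*t), t*exp(4*t), -t*exp(4*t) + exp(4*t)]

Strategy: write M = P · J · P⁻¹ where J is a Jordan canonical form, so e^{tM} = P · e^{tJ} · P⁻¹, and e^{tJ} can be computed block-by-block.

M has Jordan form
J =
  [4, 1, 0]
  [0, 4, 1]
  [0, 0, 4]
(up to reordering of blocks).

Per-block formulas:
  For a 3×3 Jordan block J_3(4): exp(t · J_3(4)) = e^(4t)·(I + t·N + (t^2/2)·N^2), where N is the 3×3 nilpotent shift.

After assembling e^{tJ} and conjugating by P, we get:

e^{tM} =
  [exp(4*t), 0, 0]
  [t^2*exp(4*t)/2, t*exp(4*t) + exp(4*t), -t*exp(4*t)]
  [t^2*exp(4*t)/2 - t*exp(4*t), t*exp(4*t), -t*exp(4*t) + exp(4*t)]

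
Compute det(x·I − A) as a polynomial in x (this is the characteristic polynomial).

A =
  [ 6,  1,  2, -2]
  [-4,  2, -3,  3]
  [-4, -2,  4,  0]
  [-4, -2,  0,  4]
x^4 - 16*x^3 + 96*x^2 - 256*x + 256

Expanding det(x·I − A) (e.g. by cofactor expansion or by noting that A is similar to its Jordan form J, which has the same characteristic polynomial as A) gives
  χ_A(x) = x^4 - 16*x^3 + 96*x^2 - 256*x + 256
which factors as (x - 4)^4. The eigenvalues (with algebraic multiplicities) are λ = 4 with multiplicity 4.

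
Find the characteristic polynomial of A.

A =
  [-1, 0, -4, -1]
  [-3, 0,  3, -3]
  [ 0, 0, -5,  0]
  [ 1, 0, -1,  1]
x^4 + 5*x^3

Expanding det(x·I − A) (e.g. by cofactor expansion or by noting that A is similar to its Jordan form J, which has the same characteristic polynomial as A) gives
  χ_A(x) = x^4 + 5*x^3
which factors as x^3*(x + 5). The eigenvalues (with algebraic multiplicities) are λ = -5 with multiplicity 1, λ = 0 with multiplicity 3.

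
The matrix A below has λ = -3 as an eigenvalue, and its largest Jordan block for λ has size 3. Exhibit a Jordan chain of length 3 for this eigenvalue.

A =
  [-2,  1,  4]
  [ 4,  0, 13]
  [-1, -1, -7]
A Jordan chain for λ = -3 of length 3:
v_1 = (1, 3, -1)ᵀ
v_2 = (1, 4, -1)ᵀ
v_3 = (1, 0, 0)ᵀ

Let N = A − (-3)·I. We want v_3 with N^3 v_3 = 0 but N^2 v_3 ≠ 0; then v_{j-1} := N · v_j for j = 3, …, 2.

Pick v_3 = (1, 0, 0)ᵀ.
Then v_2 = N · v_3 = (1, 4, -1)ᵀ.
Then v_1 = N · v_2 = (1, 3, -1)ᵀ.

Sanity check: (A − (-3)·I) v_1 = (0, 0, 0)ᵀ = 0. ✓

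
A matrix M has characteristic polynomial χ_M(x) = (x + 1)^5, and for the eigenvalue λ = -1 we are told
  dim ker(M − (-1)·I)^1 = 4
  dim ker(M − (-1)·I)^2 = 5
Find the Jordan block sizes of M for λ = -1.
Block sizes for λ = -1: [2, 1, 1, 1]

From the dimensions of kernels of powers, the number of Jordan blocks of size at least j is d_j − d_{j−1} where d_j = dim ker(N^j) (with d_0 = 0). Computing the differences gives [4, 1].
The number of blocks of size exactly k is (#blocks of size ≥ k) − (#blocks of size ≥ k + 1), so the partition is: 3 block(s) of size 1, 1 block(s) of size 2.
In nonincreasing order the block sizes are [2, 1, 1, 1].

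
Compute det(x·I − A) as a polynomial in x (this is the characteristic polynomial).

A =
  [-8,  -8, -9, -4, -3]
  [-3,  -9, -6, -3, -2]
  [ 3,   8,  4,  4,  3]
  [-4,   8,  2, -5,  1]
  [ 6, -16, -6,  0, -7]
x^5 + 25*x^4 + 250*x^3 + 1250*x^2 + 3125*x + 3125

Expanding det(x·I − A) (e.g. by cofactor expansion or by noting that A is similar to its Jordan form J, which has the same characteristic polynomial as A) gives
  χ_A(x) = x^5 + 25*x^4 + 250*x^3 + 1250*x^2 + 3125*x + 3125
which factors as (x + 5)^5. The eigenvalues (with algebraic multiplicities) are λ = -5 with multiplicity 5.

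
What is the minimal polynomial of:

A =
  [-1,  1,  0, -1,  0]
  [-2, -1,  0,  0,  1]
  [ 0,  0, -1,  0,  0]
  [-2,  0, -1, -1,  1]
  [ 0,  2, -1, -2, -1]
x^3 + 3*x^2 + 3*x + 1

The characteristic polynomial is χ_A(x) = (x + 1)^5, so the eigenvalues are known. The minimal polynomial is
  m_A(x) = Π_λ (x − λ)^{k_λ}
where k_λ is the size of the *largest* Jordan block for λ (equivalently, the smallest k with (A − λI)^k v = 0 for every generalised eigenvector v of λ).

  λ = -1: largest Jordan block has size 3, contributing (x + 1)^3

So m_A(x) = (x + 1)^3 = x^3 + 3*x^2 + 3*x + 1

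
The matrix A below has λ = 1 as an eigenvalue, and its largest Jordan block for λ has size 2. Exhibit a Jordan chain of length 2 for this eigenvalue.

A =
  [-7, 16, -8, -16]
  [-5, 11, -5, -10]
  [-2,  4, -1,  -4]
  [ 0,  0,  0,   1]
A Jordan chain for λ = 1 of length 2:
v_1 = (-8, -5, -2, 0)ᵀ
v_2 = (1, 0, 0, 0)ᵀ

Let N = A − (1)·I. We want v_2 with N^2 v_2 = 0 but N^1 v_2 ≠ 0; then v_{j-1} := N · v_j for j = 2, …, 2.

Pick v_2 = (1, 0, 0, 0)ᵀ.
Then v_1 = N · v_2 = (-8, -5, -2, 0)ᵀ.

Sanity check: (A − (1)·I) v_1 = (0, 0, 0, 0)ᵀ = 0. ✓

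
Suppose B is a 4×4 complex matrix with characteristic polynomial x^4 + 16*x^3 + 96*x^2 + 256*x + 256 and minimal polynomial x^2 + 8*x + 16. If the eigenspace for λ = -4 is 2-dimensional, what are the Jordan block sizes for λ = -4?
Block sizes for λ = -4: [2, 2]

Step 1 — from the characteristic polynomial, algebraic multiplicity of λ = -4 is 4. From dim ker(B − (-4)·I) = 2, there are exactly 2 Jordan blocks for λ = -4.
Step 2 — from the minimal polynomial, the factor (x + 4)^2 tells us the largest block for λ = -4 has size 2.
Step 3 — with total size 4, 2 blocks, and largest block 2, the block sizes (in nonincreasing order) are [2, 2].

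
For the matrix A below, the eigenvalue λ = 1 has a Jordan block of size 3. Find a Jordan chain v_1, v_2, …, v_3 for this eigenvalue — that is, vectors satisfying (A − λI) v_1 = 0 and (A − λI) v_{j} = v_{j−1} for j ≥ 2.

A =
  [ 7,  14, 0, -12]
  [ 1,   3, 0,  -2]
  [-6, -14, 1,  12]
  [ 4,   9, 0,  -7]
A Jordan chain for λ = 1 of length 3:
v_1 = (2, 0, -2, 1)ᵀ
v_2 = (6, 1, -6, 4)ᵀ
v_3 = (1, 0, 0, 0)ᵀ

Let N = A − (1)·I. We want v_3 with N^3 v_3 = 0 but N^2 v_3 ≠ 0; then v_{j-1} := N · v_j for j = 3, …, 2.

Pick v_3 = (1, 0, 0, 0)ᵀ.
Then v_2 = N · v_3 = (6, 1, -6, 4)ᵀ.
Then v_1 = N · v_2 = (2, 0, -2, 1)ᵀ.

Sanity check: (A − (1)·I) v_1 = (0, 0, 0, 0)ᵀ = 0. ✓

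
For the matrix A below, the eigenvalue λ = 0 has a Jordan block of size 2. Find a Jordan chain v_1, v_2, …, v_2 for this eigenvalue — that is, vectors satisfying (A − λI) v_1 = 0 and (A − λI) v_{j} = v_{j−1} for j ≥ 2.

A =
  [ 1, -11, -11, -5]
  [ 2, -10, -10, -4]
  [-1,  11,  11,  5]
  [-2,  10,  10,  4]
A Jordan chain for λ = 0 of length 2:
v_1 = (1, 2, -1, -2)ᵀ
v_2 = (1, 0, 0, 0)ᵀ

Let N = A − (0)·I. We want v_2 with N^2 v_2 = 0 but N^1 v_2 ≠ 0; then v_{j-1} := N · v_j for j = 2, …, 2.

Pick v_2 = (1, 0, 0, 0)ᵀ.
Then v_1 = N · v_2 = (1, 2, -1, -2)ᵀ.

Sanity check: (A − (0)·I) v_1 = (0, 0, 0, 0)ᵀ = 0. ✓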